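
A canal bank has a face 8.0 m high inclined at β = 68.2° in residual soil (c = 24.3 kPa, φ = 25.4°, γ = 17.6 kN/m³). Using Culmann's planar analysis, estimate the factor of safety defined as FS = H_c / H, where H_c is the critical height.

FS = 2.17

H_c = (4c/γ) · sinβ cosφ / [1 − cos(β − φ)]
    = (4·24.3/17.6) · sin68.2°·cos25.4° / [1 − cos42.8°]
    = 5.523 · 0.8387 / 0.2663 = 17.40 m
FS = H_c / H = 17.40 / 8.0 = 2.175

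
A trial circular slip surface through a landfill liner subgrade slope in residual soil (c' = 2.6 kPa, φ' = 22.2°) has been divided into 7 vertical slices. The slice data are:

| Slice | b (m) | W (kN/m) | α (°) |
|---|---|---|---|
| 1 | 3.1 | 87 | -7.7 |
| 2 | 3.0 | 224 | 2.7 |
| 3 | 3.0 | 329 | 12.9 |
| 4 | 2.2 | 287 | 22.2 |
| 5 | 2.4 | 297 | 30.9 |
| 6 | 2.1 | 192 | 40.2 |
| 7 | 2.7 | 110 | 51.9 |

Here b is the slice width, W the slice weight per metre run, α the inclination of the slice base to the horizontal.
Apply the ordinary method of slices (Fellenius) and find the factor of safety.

FS = 1.13

Ordinary method of slices: FS = Σ[c'·Δl_i + (W_i cosα_i)·tanφ'] / Σ W_i sinα_i, with Δl_i = b_i / cosα_i.
Slice 1: Δl = 3.1/cos(-7.7°) = 3.128 m; N'_1 = 87·cos(-7.7°) = 86.2; c'Δl = 8.13; W sinα = -11.7
Slice 2: Δl = 3.0/cos2.7° = 3.003 m; N'_2 = 224·cos2.7° = 223.8; c'Δl = 7.81; W sinα = 10.6
Slice 3: Δl = 3.0/cos12.9° = 3.078 m; N'_3 = 329·cos12.9° = 320.7; c'Δl = 8.00; W sinα = 73.4
Slice 4: Δl = 2.2/cos22.2° = 2.376 m; N'_4 = 287·cos22.2° = 265.7; c'Δl = 6.18; W sinα = 108.4
Slice 5: Δl = 2.4/cos30.9° = 2.797 m; N'_5 = 297·cos30.9° = 254.8; c'Δl = 7.27; W sinα = 152.5
Slice 6: Δl = 2.1/cos40.2° = 2.749 m; N'_6 = 192·cos40.2° = 146.6; c'Δl = 7.15; W sinα = 123.9
Slice 7: Δl = 2.7/cos51.9° = 4.376 m; N'_7 = 110·cos51.9° = 67.9; c'Δl = 11.38; W sinα = 86.6
Σc'Δl = 55.9 kN/m; ΣN' = 1365.8 kN/m; ΣW sinα = 543.8 kN/m
Resisting = 55.9 + 1365.8·tan22.2° = 55.9 + 557.4 = 613.3 kN/m
FS = 613.3 / 543.8 = 1.128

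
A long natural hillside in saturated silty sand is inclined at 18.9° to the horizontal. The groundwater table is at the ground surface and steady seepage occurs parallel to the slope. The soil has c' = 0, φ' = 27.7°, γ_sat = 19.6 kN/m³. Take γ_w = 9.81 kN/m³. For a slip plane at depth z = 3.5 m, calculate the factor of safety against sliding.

FS = 0.77

With seepage parallel to the slope and the water table at the surface, the effective normal stress on the slip plane uses the buoyant unit weight γ' = γ_sat − γ_w while the driving shear stress uses γ_sat:
FS = [c' + γ' z cos²β tanφ'] / [γ_sat z sinβ cosβ]
(For c' = 0 this reduces to FS = (γ'/γ_sat)·tanφ'/tanβ.)
γ' = 19.6 − 9.81 = 9.79 kN/m³
Numerator = 0.0 + 9.79·3.5·cos²18.9°·tan27.7° = 0.0 + 9.79·3.5·0.8951·0.5250 = 16.102 kPa
Denominator = 19.6·3.5·sin18.9°·cos18.9° = 19.6·3.5·0.3239·0.9461 = 21.023 kPa
FS = 16.102 / 21.023 = 0.766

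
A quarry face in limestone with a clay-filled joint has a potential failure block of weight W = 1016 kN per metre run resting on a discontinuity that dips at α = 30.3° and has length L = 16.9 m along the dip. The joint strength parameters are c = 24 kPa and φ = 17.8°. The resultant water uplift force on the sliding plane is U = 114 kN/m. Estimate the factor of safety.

FS = 1.27

Resolving the block weight along and normal to the plane and applying the Mohr–Coulomb strength on the joint:
N' = W cosα − U = 1016·cos30.3° − 114 = 763.2 kN/m
Driving force T = W sinα = 1016·sin30.3° = 512.6 kN/m
Resisting force R = c·L + N'·tanφ = 24·16.9 + 763.2·tan17.8° = 405.6 + 245.0 = 650.6 kN/m
FS = R / T = 650.6 / 512.6 = 1.269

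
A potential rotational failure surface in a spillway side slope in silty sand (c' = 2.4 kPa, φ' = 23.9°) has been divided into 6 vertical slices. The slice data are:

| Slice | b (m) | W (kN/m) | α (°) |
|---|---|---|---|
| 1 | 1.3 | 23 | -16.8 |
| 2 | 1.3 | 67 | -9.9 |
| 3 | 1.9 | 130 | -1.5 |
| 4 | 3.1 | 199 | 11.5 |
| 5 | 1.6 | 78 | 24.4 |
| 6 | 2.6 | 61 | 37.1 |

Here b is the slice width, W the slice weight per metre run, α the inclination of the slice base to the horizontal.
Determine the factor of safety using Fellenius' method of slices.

FS = 3.06

Ordinary method of slices: FS = Σ[c'·Δl_i + (W_i cosα_i)·tanφ'] / Σ W_i sinα_i, with Δl_i = b_i / cosα_i.
Slice 1: Δl = 1.3/cos(-16.8°) = 1.358 m; N'_1 = 23·cos(-16.8°) = 22.0; c'Δl = 3.26; W sinα = -6.6
Slice 2: Δl = 1.3/cos(-9.9°) = 1.320 m; N'_2 = 67·cos(-9.9°) = 66.0; c'Δl = 3.17; W sinα = -11.5
Slice 3: Δl = 1.9/cos(-1.5°) = 1.901 m; N'_3 = 130·cos(-1.5°) = 130.0; c'Δl = 4.56; W sinα = -3.4
Slice 4: Δl = 3.1/cos11.5° = 3.164 m; N'_4 = 199·cos11.5° = 195.0; c'Δl = 7.59; W sinα = 39.7
Slice 5: Δl = 1.6/cos24.4° = 1.757 m; N'_5 = 78·cos24.4° = 71.0; c'Δl = 4.22; W sinα = 32.2
Slice 6: Δl = 2.6/cos37.1° = 3.260 m; N'_6 = 61·cos37.1° = 48.7; c'Δl = 7.82; W sinα = 36.8
Σc'Δl = 30.6 kN/m; ΣN' = 532.7 kN/m; ΣW sinα = 87.1 kN/m
Resisting = 30.6 + 532.7·tan23.9° = 30.6 + 236.0 = 266.7 kN/m
FS = 266.7 / 87.1 = 3.061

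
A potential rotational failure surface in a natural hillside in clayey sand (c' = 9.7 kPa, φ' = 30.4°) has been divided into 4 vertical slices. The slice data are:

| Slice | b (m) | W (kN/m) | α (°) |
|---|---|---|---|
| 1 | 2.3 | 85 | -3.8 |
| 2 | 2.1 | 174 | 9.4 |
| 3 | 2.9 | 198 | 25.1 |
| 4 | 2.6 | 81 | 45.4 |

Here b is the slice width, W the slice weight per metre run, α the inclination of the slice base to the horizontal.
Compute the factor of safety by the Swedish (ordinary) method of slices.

FS = 2.43

Ordinary method of slices: FS = Σ[c'·Δl_i + (W_i cosα_i)·tanφ'] / Σ W_i sinα_i, with Δl_i = b_i / cosα_i.
Slice 1: Δl = 2.3/cos(-3.8°) = 2.305 m; N'_1 = 85·cos(-3.8°) = 84.8; c'Δl = 22.36; W sinα = -5.6
Slice 2: Δl = 2.1/cos9.4° = 2.129 m; N'_2 = 174·cos9.4° = 171.7; c'Δl = 20.65; W sinα = 28.4
Slice 3: Δl = 2.9/cos25.1° = 3.202 m; N'_3 = 198·cos25.1° = 179.3; c'Δl = 31.06; W sinα = 84.0
Slice 4: Δl = 2.6/cos45.4° = 3.703 m; N'_4 = 81·cos45.4° = 56.9; c'Δl = 35.92; W sinα = 57.7
Σc'Δl = 110.0 kN/m; ΣN' = 492.7 kN/m; ΣW sinα = 164.5 kN/m
Resisting = 110.0 + 492.7·tan30.4° = 110.0 + 289.0 = 399.0 kN/m
FS = 399.0 / 164.5 = 2.426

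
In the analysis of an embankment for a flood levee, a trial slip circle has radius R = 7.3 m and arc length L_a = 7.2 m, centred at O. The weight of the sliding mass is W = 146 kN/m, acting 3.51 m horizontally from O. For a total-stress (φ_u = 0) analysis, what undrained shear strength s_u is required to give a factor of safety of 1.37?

FS = s_u·L_a·R / (W·d), so s_u = FS·W·d / (L_a·R).
s_u = 1.37·146·3.51 / (7.20·7.3) = 702.1 / 52.56 = 13.36 kPa

s_u = 13.4 kPa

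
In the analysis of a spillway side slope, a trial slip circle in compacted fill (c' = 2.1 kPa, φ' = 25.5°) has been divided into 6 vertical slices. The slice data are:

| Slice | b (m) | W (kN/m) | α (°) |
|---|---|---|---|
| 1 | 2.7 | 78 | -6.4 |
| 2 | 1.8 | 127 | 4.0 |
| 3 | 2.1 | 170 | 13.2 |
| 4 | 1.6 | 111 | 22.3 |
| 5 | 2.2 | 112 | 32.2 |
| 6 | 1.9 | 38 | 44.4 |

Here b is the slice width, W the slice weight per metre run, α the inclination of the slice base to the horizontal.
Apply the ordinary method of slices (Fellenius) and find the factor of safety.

Ordinary method of slices: FS = Σ[c'·Δl_i + (W_i cosα_i)·tanφ'] / Σ W_i sinα_i, with Δl_i = b_i / cosα_i.
Slice 1: Δl = 2.7/cos(-6.4°) = 2.717 m; N'_1 = 78·cos(-6.4°) = 77.5; c'Δl = 5.71; W sinα = -8.7
Slice 2: Δl = 1.8/cos4.0° = 1.804 m; N'_2 = 127·cos4.0° = 126.7; c'Δl = 3.79; W sinα = 8.9
Slice 3: Δl = 2.1/cos13.2° = 2.157 m; N'_3 = 170·cos13.2° = 165.5; c'Δl = 4.53; W sinα = 38.8
Slice 4: Δl = 1.6/cos22.3° = 1.729 m; N'_4 = 111·cos22.3° = 102.7; c'Δl = 3.63; W sinα = 42.1
Slice 5: Δl = 2.2/cos32.2° = 2.600 m; N'_5 = 112·cos32.2° = 94.8; c'Δl = 5.46; W sinα = 59.7
Slice 6: Δl = 1.9/cos44.4° = 2.659 m; N'_6 = 38·cos44.4° = 27.1; c'Δl = 5.58; W sinα = 26.6
Σc'Δl = 28.7 kN/m; ΣN' = 594.3 kN/m; ΣW sinα = 167.4 kN/m
Resisting = 28.7 + 594.3·tan25.5° = 28.7 + 283.5 = 312.2 kN/m
FS = 312.2 / 167.4 = 1.865

FS = 1.87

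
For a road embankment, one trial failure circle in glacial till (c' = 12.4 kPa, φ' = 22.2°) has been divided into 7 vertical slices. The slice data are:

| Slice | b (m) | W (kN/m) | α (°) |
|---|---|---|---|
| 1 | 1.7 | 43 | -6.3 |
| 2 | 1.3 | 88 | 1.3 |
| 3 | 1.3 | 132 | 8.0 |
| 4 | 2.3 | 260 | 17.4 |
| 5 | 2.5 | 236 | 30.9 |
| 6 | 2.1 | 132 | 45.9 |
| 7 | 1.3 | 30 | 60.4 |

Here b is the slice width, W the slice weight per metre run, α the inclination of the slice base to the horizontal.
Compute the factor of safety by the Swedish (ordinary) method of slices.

FS = 1.56

Ordinary method of slices: FS = Σ[c'·Δl_i + (W_i cosα_i)·tanφ'] / Σ W_i sinα_i, with Δl_i = b_i / cosα_i.
Slice 1: Δl = 1.7/cos(-6.3°) = 1.710 m; N'_1 = 43·cos(-6.3°) = 42.7; c'Δl = 21.21; W sinα = -4.7
Slice 2: Δl = 1.3/cos1.3° = 1.300 m; N'_2 = 88·cos1.3° = 88.0; c'Δl = 16.12; W sinα = 2.0
Slice 3: Δl = 1.3/cos8.0° = 1.313 m; N'_3 = 132·cos8.0° = 130.7; c'Δl = 16.28; W sinα = 18.4
Slice 4: Δl = 2.3/cos17.4° = 2.410 m; N'_4 = 260·cos17.4° = 248.1; c'Δl = 29.89; W sinα = 77.8
Slice 5: Δl = 2.5/cos30.9° = 2.914 m; N'_5 = 236·cos30.9° = 202.5; c'Δl = 36.13; W sinα = 121.2
Slice 6: Δl = 2.1/cos45.9° = 3.018 m; N'_6 = 132·cos45.9° = 91.9; c'Δl = 37.42; W sinα = 94.8
Slice 7: Δl = 1.3/cos60.4° = 2.632 m; N'_7 = 30·cos60.4° = 14.8; c'Δl = 32.64; W sinα = 26.1
Σc'Δl = 189.7 kN/m; ΣN' = 818.7 kN/m; ΣW sinα = 335.5 kN/m
Resisting = 189.7 + 818.7·tan22.2° = 189.7 + 334.1 = 523.8 kN/m
FS = 523.8 / 335.5 = 1.561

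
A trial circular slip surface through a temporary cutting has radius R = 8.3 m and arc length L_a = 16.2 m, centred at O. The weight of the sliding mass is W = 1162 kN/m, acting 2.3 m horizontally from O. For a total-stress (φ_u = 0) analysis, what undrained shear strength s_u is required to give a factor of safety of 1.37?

FS = s_u·L_a·R / (W·d), so s_u = FS·W·d / (L_a·R).
s_u = 1.37·1162·2.3 / (16.20·8.3) = 3661.5 / 134.46 = 27.23 kPa

s_u = 27.2 kPa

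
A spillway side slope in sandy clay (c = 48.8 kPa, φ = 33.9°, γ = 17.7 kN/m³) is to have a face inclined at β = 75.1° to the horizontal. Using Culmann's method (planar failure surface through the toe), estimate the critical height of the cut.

H_c = 35.73 m

Culmann's analysis gives the critical failure plane at α_cr = (β + φ)/2 = (75.1 + 33.9)/2 = 54.5°, and the critical height
H_c = (4c/γ) · sinβ cosφ / [1 − cos(β − φ)]
    = (4·48.8/17.7) · sin75.1°·cos33.9° / [1 − cos(41.2°)]
    = 11.028 · 0.9664·0.8300 / [1 − 0.7524]
    = 11.028 · 0.8021 / 0.2476
    = 35.73 m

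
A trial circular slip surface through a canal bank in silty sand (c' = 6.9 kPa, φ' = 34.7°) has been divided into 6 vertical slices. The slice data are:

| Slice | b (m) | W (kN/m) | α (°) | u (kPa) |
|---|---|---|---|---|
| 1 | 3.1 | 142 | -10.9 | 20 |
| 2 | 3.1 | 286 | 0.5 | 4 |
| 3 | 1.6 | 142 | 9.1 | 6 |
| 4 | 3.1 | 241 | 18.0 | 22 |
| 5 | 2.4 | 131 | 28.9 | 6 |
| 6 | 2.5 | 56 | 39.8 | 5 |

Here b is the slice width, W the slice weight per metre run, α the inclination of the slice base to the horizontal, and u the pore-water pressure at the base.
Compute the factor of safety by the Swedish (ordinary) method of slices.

Ordinary method of slices: FS = Σ[c'·Δl_i + (W_i cosα_i − u_i·Δl_i)·tanφ'] / Σ W_i sinα_i, with Δl_i = b_i / cosα_i.
Slice 1: Δl = 3.1/cos(-10.9°) = 3.157 m; N'_1 = 142·cos(-10.9°) − 20·3.157 = 76.3; c'Δl = 21.78; W sinα = -26.9
Slice 2: Δl = 3.1/cos0.5° = 3.100 m; N'_2 = 286·cos0.5° − 4·3.100 = 273.6; c'Δl = 21.39; W sinα = 2.5
Slice 3: Δl = 1.6/cos9.1° = 1.620 m; N'_3 = 142·cos9.1° − 6·1.620 = 130.5; c'Δl = 11.18; W sinα = 22.5
Slice 4: Δl = 3.1/cos18.0° = 3.260 m; N'_4 = 241·cos18.0° − 22·3.260 = 157.5; c'Δl = 22.49; W sinα = 74.5
Slice 5: Δl = 2.4/cos28.9° = 2.741 m; N'_5 = 131·cos28.9° − 6·2.741 = 98.2; c'Δl = 18.92; W sinα = 63.3
Slice 6: Δl = 2.5/cos39.8° = 3.254 m; N'_6 = 56·cos39.8° − 5·3.254 = 26.8; c'Δl = 22.45; W sinα = 35.8
Σc'Δl = 118.2 kN/m; ΣN' = 762.9 kN/m; ΣW sinα = 171.7 kN/m
Resisting = 118.2 + 762.9·tan34.7° = 118.2 + 528.2 = 646.4 kN/m
FS = 646.4 / 171.7 = 3.764

FS = 3.76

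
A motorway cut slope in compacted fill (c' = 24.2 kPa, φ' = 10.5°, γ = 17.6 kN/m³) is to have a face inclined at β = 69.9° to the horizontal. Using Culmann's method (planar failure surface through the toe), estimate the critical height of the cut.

H_c = 10.34 m

Culmann's analysis gives the critical failure plane at α_cr = (β + φ')/2 = (69.9 + 10.5)/2 = 40.2°, and the critical height
H_c = (4c'/γ) · sinβ cosφ' / [1 − cos(β − φ')]
    = (4·24.2/17.6) · sin69.9°·cos10.5° / [1 − cos(59.4°)]
    = 5.500 · 0.9391·0.9833 / [1 − 0.5090]
    = 5.500 · 0.9234 / 0.4910
    = 10.34 m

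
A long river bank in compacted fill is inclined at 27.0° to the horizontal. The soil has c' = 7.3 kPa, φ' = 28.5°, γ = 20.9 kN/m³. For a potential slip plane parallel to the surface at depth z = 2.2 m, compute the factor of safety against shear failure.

For an infinite slope with a slip plane parallel to the surface (no pore pressure): FS = [c' + γz cos²β tanφ'] / [γz sinβ cosβ].
γz = 20.9·2.2 = 45.98 kN/m²
Numerator = 7.3 + 45.98·cos²27.0°·tan28.5° = 7.3 + 45.98·0.7939·0.5430 = 27.120 kPa
Denominator = 45.98·sin27.0°·cos27.0° = 45.98·0.4540·0.8910 = 18.599 kPa
FS = 27.120 / 18.599 = 1.458

FS = 1.46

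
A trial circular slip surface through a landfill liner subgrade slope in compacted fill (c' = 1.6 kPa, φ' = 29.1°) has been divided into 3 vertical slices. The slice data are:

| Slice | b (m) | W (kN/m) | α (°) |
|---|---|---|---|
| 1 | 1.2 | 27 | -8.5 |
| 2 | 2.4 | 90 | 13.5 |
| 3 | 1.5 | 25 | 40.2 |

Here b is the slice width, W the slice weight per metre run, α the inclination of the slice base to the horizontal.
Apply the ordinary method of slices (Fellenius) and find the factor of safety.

FS = 2.51

Ordinary method of slices: FS = Σ[c'·Δl_i + (W_i cosα_i)·tanφ'] / Σ W_i sinα_i, with Δl_i = b_i / cosα_i.
Slice 1: Δl = 1.2/cos(-8.5°) = 1.213 m; N'_1 = 27·cos(-8.5°) = 26.7; c'Δl = 1.94; W sinα = -4.0
Slice 2: Δl = 2.4/cos13.5° = 2.468 m; N'_2 = 90·cos13.5° = 87.5; c'Δl = 3.95; W sinα = 21.0
Slice 3: Δl = 1.5/cos40.2° = 1.964 m; N'_3 = 25·cos40.2° = 19.1; c'Δl = 3.14; W sinα = 16.1
Σc'Δl = 9.0 kN/m; ΣN' = 133.3 kN/m; ΣW sinα = 33.2 kN/m
Resisting = 9.0 + 133.3·tan29.1° = 9.0 + 74.2 = 83.2 kN/m
FS = 83.2 / 33.2 = 2.510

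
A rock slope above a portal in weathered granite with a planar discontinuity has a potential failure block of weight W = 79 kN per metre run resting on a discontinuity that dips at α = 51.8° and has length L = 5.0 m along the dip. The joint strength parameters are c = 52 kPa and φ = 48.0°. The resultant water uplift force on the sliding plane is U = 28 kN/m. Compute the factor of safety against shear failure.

Resolving the block weight along and normal to the plane and applying the Mohr–Coulomb strength on the joint:
N' = W cosα − U = 79·cos51.8° − 28 = 20.9 kN/m
Driving force T = W sinα = 79·sin51.8° = 62.1 kN/m
Resisting force R = c·L + N'·tanφ = 52·5.0 + 20.9·tan48.0° = 260.0 + 23.2 = 283.2 kN/m
FS = R / T = 283.2 / 62.1 = 4.561

FS = 4.56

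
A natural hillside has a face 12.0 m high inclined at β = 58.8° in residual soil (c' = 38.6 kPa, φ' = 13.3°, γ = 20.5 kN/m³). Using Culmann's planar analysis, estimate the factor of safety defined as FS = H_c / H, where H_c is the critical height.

FS = 1.75

H_c = (4c'/γ) · sinβ cosφ' / [1 − cos(β − φ')]
    = (4·38.6/20.5) · sin58.8°·cos13.3° / [1 − cos45.5°]
    = 7.532 · 0.8324 / 0.2991 = 20.96 m
FS = H_c / H = 20.96 / 12.0 = 1.747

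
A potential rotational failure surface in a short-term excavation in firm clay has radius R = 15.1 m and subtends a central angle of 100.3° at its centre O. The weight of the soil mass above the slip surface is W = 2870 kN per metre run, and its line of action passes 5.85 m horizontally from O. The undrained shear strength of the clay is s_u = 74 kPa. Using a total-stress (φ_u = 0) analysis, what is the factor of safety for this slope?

FS = 1.76

Taking moments about the centre O, the resisting moment is provided by the undrained shear strength acting along the arc:
Arc length L_a = R·θ = 15.1·(100.3°·π/180) = 15.1·1.7506 = 26.43 m
M_R = s_u·L_a·R = 74·26.43·15.1 = 29536.8 kN·m/m
M_D = W·d = 2870·5.85 = 16789.5 kN·m/m
FS = M_R / M_D = 29536.8 / 16789.5 = 1.759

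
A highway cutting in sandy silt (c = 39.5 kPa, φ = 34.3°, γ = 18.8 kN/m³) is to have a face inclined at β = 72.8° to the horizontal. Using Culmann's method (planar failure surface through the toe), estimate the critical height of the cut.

Culmann's analysis gives the critical failure plane at α_cr = (β + φ)/2 = (72.8 + 34.3)/2 = 53.5°, and the critical height
H_c = (4c/γ) · sinβ cosφ / [1 − cos(β − φ)]
    = (4·39.5/18.8) · sin72.8°·cos34.3° / [1 − cos(38.5°)]
    = 8.404 · 0.9553·0.8261 / [1 − 0.7826]
    = 8.404 · 0.7892 / 0.2174
    = 30.51 m

H_c = 30.51 m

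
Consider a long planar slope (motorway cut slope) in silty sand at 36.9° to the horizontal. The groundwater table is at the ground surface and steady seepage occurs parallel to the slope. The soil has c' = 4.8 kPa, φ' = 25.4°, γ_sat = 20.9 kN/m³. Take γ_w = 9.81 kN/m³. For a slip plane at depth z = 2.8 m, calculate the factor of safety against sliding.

With seepage parallel to the slope and the water table at the surface, the effective normal stress on the slip plane uses the buoyant unit weight γ' = γ_sat − γ_w while the driving shear stress uses γ_sat:
FS = [c' + γ' z cos²β tanφ'] / [γ_sat z sinβ cosβ]
γ' = 20.9 − 9.81 = 11.09 kN/m³
Numerator = 4.8 + 11.09·2.8·cos²36.9°·tan25.4° = 4.8 + 11.09·2.8·0.6395·0.4748 = 14.229 kPa
Denominator = 20.9·2.8·sin36.9°·cos36.9° = 20.9·2.8·0.6004·0.7997 = 28.098 kPa
FS = 14.229 / 28.098 = 0.506

FS = 0.51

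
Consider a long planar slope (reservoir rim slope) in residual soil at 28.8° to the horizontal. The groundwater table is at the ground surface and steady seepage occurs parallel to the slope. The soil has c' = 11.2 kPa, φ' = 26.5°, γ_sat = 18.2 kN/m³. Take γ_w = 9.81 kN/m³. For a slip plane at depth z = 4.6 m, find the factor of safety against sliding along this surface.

With seepage parallel to the slope and the water table at the surface, the effective normal stress on the slip plane uses the buoyant unit weight γ' = γ_sat − γ_w while the driving shear stress uses γ_sat:
FS = [c' + γ' z cos²β tanφ'] / [γ_sat z sinβ cosβ]
γ' = 18.2 − 9.81 = 8.39 kN/m³
Numerator = 11.2 + 8.39·4.6·cos²28.8°·tan26.5° = 11.2 + 8.39·4.6·0.7679·0.4986 = 25.976 kPa
Denominator = 18.2·4.6·sin28.8°·cos28.8° = 18.2·4.6·0.4818·0.8763 = 35.344 kPa
FS = 25.976 / 35.344 = 0.735

FS = 0.73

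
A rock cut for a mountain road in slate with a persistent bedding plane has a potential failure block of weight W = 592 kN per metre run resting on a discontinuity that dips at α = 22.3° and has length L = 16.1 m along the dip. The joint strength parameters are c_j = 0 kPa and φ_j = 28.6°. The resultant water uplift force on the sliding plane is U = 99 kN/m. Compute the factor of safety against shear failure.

Resolving the block weight along and normal to the plane and applying the Mohr–Coulomb strength on the joint:
N' = W cosα − U = 592·cos22.3° − 99 = 448.7 kN/m
Driving force T = W sinα = 592·sin22.3° = 224.6 kN/m
Resisting force R = c_j·L + N'·tanφ_j = 0·16.1 + 448.7·tan28.6° = 0.0 + 244.7 = 244.7 kN/m
FS = R / T = 244.7 / 224.6 = 1.089

FS = 1.09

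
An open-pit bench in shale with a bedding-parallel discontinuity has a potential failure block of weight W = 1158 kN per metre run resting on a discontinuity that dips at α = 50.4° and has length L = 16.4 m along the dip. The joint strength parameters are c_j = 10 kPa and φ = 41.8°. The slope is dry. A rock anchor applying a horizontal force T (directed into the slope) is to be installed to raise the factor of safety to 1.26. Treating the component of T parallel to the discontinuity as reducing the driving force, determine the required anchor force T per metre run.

T = 201 kN/m

Resolving forces along and normal to the sliding plane, with the horizontal anchor force T adding T·sinα to the effective normal force and T·cosα acting up the plane against the driving force:
FS = [c_jL + (W cosα + T sinα) tanφ] / [W sinα − T cosα]
Without the anchor: N' = 738.1 kN/m, driving T_d = 892.3 kN/m, resisting R = 10·16.4 + 738.1·tan41.8° = 824.0 kN/m, FS = 0.92.
Setting FS = 1.26 and solving for T:
1.26·(892.3 − T cos50.4°) = 824.0 + T sin50.4°·tan41.8°
T·(sin50.4°·tan41.8° + 1.26·cos50.4°) = 1.26·892.3 − 824.0
T·(0.7705·0.8941 + 1.26·0.6374) = 1124.2 − 824.0 = 300.3
T·1.4921 = 300.3
T = 201.2 kN/m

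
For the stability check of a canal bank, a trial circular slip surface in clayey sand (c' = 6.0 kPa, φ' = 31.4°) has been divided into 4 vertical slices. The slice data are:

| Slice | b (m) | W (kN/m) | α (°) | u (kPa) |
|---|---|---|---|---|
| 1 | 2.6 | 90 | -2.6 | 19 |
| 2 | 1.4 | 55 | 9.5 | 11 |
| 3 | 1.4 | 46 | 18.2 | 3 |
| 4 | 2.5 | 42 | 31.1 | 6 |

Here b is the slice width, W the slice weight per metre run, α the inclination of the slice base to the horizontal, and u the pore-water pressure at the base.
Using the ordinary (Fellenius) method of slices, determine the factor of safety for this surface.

FS = 3.26

Ordinary method of slices: FS = Σ[c'·Δl_i + (W_i cosα_i − u_i·Δl_i)·tanφ'] / Σ W_i sinα_i, with Δl_i = b_i / cosα_i.
Slice 1: Δl = 2.6/cos(-2.6°) = 2.603 m; N'_1 = 90·cos(-2.6°) − 19·2.603 = 40.5; c'Δl = 15.62; W sinα = -4.1
Slice 2: Δl = 1.4/cos9.5° = 1.419 m; N'_2 = 55·cos9.5° − 11·1.419 = 38.6; c'Δl = 8.52; W sinα = 9.1
Slice 3: Δl = 1.4/cos18.2° = 1.474 m; N'_3 = 46·cos18.2° − 3·1.474 = 39.3; c'Δl = 8.84; W sinα = 14.4
Slice 4: Δl = 2.5/cos31.1° = 2.920 m; N'_4 = 42·cos31.1° − 6·2.920 = 18.4; c'Δl = 17.52; W sinα = 21.7
Σc'Δl = 50.5 kN/m; ΣN' = 136.8 kN/m; ΣW sinα = 41.1 kN/m
Resisting = 50.5 + 136.8·tan31.4° = 50.5 + 83.5 = 134.0 kN/m
FS = 134.0 / 41.1 = 3.264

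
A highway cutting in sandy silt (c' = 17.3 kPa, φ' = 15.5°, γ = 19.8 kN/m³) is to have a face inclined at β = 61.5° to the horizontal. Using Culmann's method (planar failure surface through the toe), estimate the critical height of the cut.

Culmann's analysis gives the critical failure plane at α_cr = (β + φ')/2 = (61.5 + 15.5)/2 = 38.5°, and the critical height
H_c = (4c'/γ) · sinβ cosφ' / [1 − cos(β − φ')]
    = (4·17.3/19.8) · sin61.5°·cos15.5° / [1 − cos(46.0°)]
    = 3.495 · 0.8788·0.9636 / [1 − 0.6947]
    = 3.495 · 0.8469 / 0.3053
    = 9.69 m

H_c = 9.69 m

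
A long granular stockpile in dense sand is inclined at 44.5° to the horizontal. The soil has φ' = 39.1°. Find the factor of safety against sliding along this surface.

FS = 0.83

For a dry cohesionless infinite slope the factor of safety is FS = tanφ' / tanβ.
FS = tan39.1° / tan44.5° = 0.8127 / 0.9827 = 0.827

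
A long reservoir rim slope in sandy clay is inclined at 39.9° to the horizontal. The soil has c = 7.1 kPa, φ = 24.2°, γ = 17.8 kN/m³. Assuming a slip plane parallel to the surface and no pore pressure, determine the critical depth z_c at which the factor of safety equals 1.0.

Setting FS = 1.00 in FS = [c + γz cos²β tanφ] / [γz sinβ cosβ] and solving for z:
z = c / [γ cosβ (FS·sinβ − cosβ·tanφ)]
  = 7.1 / [17.8·cos39.9°·(1.00·sin39.9° − cos39.9°·tan24.2°)]
  = 7.1 / [17.8·0.7672·(1.00·0.6414 − 0.7672·0.4494)]
  = 7.1 / 4.0512 = 1.753 m

z_c = 1.75 m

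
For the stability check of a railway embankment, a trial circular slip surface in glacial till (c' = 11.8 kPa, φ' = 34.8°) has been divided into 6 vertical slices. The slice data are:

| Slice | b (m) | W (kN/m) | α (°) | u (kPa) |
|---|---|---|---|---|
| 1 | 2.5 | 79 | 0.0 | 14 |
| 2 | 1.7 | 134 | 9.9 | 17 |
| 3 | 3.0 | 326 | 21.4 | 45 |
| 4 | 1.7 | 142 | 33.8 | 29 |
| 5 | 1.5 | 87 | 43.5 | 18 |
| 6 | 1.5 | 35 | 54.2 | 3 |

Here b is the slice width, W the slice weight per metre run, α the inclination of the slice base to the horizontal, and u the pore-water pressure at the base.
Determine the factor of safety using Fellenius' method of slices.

FS = 1.44

Ordinary method of slices: FS = Σ[c'·Δl_i + (W_i cosα_i − u_i·Δl_i)·tanφ'] / Σ W_i sinα_i, with Δl_i = b_i / cosα_i.
Slice 1: Δl = 2.5/cos0.0° = 2.500 m; N'_1 = 79·cos0.0° − 14·2.500 = 44.0; c'Δl = 29.50; W sinα = 0.0
Slice 2: Δl = 1.7/cos9.9° = 1.726 m; N'_2 = 134·cos9.9° − 17·1.726 = 102.7; c'Δl = 20.36; W sinα = 23.0
Slice 3: Δl = 3.0/cos21.4° = 3.222 m; N'_3 = 326·cos21.4° − 45·3.222 = 158.5; c'Δl = 38.02; W sinα = 118.9
Slice 4: Δl = 1.7/cos33.8° = 2.046 m; N'_4 = 142·cos33.8° − 29·2.046 = 58.7; c'Δl = 24.14; W sinα = 79.0
Slice 5: Δl = 1.5/cos43.5° = 2.068 m; N'_5 = 87·cos43.5° − 18·2.068 = 25.9; c'Δl = 24.40; W sinα = 59.9
Slice 6: Δl = 1.5/cos54.2° = 2.564 m; N'_6 = 35·cos54.2° − 3·2.564 = 12.8; c'Δl = 30.26; W sinα = 28.4
Σc'Δl = 166.7 kN/m; ΣN' = 402.5 kN/m; ΣW sinα = 309.3 kN/m
Resisting = 166.7 + 402.5·tan34.8° = 166.7 + 279.8 = 446.5 kN/m
FS = 446.5 / 309.3 = 1.444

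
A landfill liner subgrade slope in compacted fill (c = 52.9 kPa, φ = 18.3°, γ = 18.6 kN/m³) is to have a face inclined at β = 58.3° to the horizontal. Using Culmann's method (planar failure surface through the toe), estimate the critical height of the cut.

H_c = 39.28 m

Culmann's analysis gives the critical failure plane at α_cr = (β + φ)/2 = (58.3 + 18.3)/2 = 38.3°, and the critical height
H_c = (4c/γ) · sinβ cosφ / [1 − cos(β − φ)]
    = (4·52.9/18.6) · sin58.3°·cos18.3° / [1 − cos(40.0°)]
    = 11.376 · 0.8508·0.9494 / [1 − 0.7660]
    = 11.376 · 0.8078 / 0.2340
    = 39.28 m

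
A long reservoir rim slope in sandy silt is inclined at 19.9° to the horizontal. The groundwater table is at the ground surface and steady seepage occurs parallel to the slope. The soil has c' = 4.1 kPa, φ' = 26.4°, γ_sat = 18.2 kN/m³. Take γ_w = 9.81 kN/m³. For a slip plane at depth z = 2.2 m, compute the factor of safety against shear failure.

FS = 0.95

With seepage parallel to the slope and the water table at the surface, the effective normal stress on the slip plane uses the buoyant unit weight γ' = γ_sat − γ_w while the driving shear stress uses γ_sat:
FS = [c' + γ' z cos²β tanφ'] / [γ_sat z sinβ cosβ]
γ' = 18.2 − 9.81 = 8.39 kN/m³
Numerator = 4.1 + 8.39·2.2·cos²19.9°·tan26.4° = 4.1 + 8.39·2.2·0.8841·0.4964 = 12.201 kPa
Denominator = 18.2·2.2·sin19.9°·cos19.9° = 18.2·2.2·0.3404·0.9403 = 12.815 kPa
FS = 12.201 / 12.815 = 0.952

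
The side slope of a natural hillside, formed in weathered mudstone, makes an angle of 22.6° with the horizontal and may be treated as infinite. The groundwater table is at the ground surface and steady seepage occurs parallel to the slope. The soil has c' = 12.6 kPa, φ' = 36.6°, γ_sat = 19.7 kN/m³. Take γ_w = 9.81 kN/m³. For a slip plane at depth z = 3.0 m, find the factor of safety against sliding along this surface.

With seepage parallel to the slope and the water table at the surface, the effective normal stress on the slip plane uses the buoyant unit weight γ' = γ_sat − γ_w while the driving shear stress uses γ_sat:
FS = [c' + γ' z cos²β tanφ'] / [γ_sat z sinβ cosβ]
γ' = 19.7 − 9.81 = 9.89 kN/m³
Numerator = 12.6 + 9.89·3.0·cos²22.6°·tan36.6° = 12.6 + 9.89·3.0·0.8523·0.7427 = 31.381 kPa
Denominator = 19.7·3.0·sin22.6°·cos22.6° = 19.7·3.0·0.3843·0.9232 = 20.968 kPa
FS = 31.381 / 20.968 = 1.497

FS = 1.50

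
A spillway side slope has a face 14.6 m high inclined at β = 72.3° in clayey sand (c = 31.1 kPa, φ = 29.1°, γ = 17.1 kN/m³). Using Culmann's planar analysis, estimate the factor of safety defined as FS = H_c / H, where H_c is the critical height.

H_c = (4c/γ) · sinβ cosφ / [1 − cos(β − φ)]
    = (4·31.1/17.1) · sin72.3°·cos29.1° / [1 − cos43.2°]
    = 7.275 · 0.8324 / 0.2710 = 22.34 m
FS = H_c / H = 22.34 / 14.6 = 1.530

FS = 1.53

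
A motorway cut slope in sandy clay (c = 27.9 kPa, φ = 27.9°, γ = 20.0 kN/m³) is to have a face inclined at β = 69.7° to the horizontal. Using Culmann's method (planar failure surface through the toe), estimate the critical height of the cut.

H_c = 18.17 m

Culmann's analysis gives the critical failure plane at α_cr = (β + φ)/2 = (69.7 + 27.9)/2 = 48.8°, and the critical height
H_c = (4c/γ) · sinβ cosφ / [1 − cos(β − φ)]
    = (4·27.9/20.0) · sin69.7°·cos27.9° / [1 − cos(41.8°)]
    = 5.580 · 0.9379·0.8838 / [1 − 0.7455]
    = 5.580 · 0.8289 / 0.2545
    = 18.17 m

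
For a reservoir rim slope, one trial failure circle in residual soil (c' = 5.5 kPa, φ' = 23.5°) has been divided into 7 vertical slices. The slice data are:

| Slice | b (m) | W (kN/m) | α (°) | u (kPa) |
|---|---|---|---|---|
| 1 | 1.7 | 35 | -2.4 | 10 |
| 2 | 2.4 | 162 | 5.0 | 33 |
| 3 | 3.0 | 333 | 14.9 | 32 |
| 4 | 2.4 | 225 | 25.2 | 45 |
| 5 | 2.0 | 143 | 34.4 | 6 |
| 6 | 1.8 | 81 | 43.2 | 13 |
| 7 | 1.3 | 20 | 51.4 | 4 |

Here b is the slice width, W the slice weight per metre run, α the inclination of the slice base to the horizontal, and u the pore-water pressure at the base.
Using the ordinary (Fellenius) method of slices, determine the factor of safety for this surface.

FS = 0.95

Ordinary method of slices: FS = Σ[c'·Δl_i + (W_i cosα_i − u_i·Δl_i)·tanφ'] / Σ W_i sinα_i, with Δl_i = b_i / cosα_i.
Slice 1: Δl = 1.7/cos(-2.4°) = 1.701 m; N'_1 = 35·cos(-2.4°) − 10·1.701 = 18.0; c'Δl = 9.36; W sinα = -1.5
Slice 2: Δl = 2.4/cos5.0° = 2.409 m; N'_2 = 162·cos5.0° − 33·2.409 = 81.9; c'Δl = 13.25; W sinα = 14.1
Slice 3: Δl = 3.0/cos14.9° = 3.104 m; N'_3 = 333·cos14.9° − 32·3.104 = 222.5; c'Δl = 17.07; W sinα = 85.6
Slice 4: Δl = 2.4/cos25.2° = 2.652 m; N'_4 = 225·cos25.2° − 45·2.652 = 84.2; c'Δl = 14.59; W sinα = 95.8
Slice 5: Δl = 2.0/cos34.4° = 2.424 m; N'_5 = 143·cos34.4° − 6·2.424 = 103.4; c'Δl = 13.33; W sinα = 80.8
Slice 6: Δl = 1.8/cos43.2° = 2.469 m; N'_6 = 81·cos43.2° − 13·2.469 = 26.9; c'Δl = 13.58; W sinα = 55.4
Slice 7: Δl = 1.3/cos51.4° = 2.084 m; N'_7 = 20·cos51.4° − 4·2.084 = 4.1; c'Δl = 11.46; W sinα = 15.6
Σc'Δl = 92.6 kN/m; ΣN' = 541.1 kN/m; ΣW sinα = 345.9 kN/m
Resisting = 92.6 + 541.1·tan23.5° = 92.6 + 235.3 = 327.9 kN/m
FS = 327.9 / 345.9 = 0.948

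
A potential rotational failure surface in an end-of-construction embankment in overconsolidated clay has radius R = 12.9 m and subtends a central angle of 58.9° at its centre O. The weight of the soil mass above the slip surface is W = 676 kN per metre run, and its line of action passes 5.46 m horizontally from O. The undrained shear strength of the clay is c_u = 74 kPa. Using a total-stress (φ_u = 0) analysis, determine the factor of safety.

FS = 3.43

Taking moments about the centre O, the resisting moment is provided by the undrained shear strength acting along the arc:
Arc length L_a = R·θ = 12.9·(58.9°·π/180) = 12.9·1.0280 = 13.26 m
M_R = c_u·L_a·R = 74·13.26·12.9 = 12659.1 kN·m/m
M_D = W·d = 676·5.46 = 3691.0 kN·m/m
FS = M_R / M_D = 12659.1 / 3691.0 = 3.430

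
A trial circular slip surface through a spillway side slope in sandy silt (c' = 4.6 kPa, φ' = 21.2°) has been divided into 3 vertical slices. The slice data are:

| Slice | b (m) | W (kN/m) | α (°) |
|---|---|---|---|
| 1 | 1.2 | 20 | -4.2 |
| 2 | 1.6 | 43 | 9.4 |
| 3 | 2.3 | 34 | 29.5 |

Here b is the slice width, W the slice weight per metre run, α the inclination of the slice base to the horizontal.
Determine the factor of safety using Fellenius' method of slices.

Ordinary method of slices: FS = Σ[c'·Δl_i + (W_i cosα_i)·tanφ'] / Σ W_i sinα_i, with Δl_i = b_i / cosα_i.
Slice 1: Δl = 1.2/cos(-4.2°) = 1.203 m; N'_1 = 20·cos(-4.2°) = 19.9; c'Δl = 5.53; W sinα = -1.5
Slice 2: Δl = 1.6/cos9.4° = 1.622 m; N'_2 = 43·cos9.4° = 42.4; c'Δl = 7.46; W sinα = 7.0
Slice 3: Δl = 2.3/cos29.5° = 2.643 m; N'_3 = 34·cos29.5° = 29.6; c'Δl = 12.16; W sinα = 16.7
Σc'Δl = 25.2 kN/m; ΣN' = 92.0 kN/m; ΣW sinα = 22.3 kN/m
Resisting = 25.2 + 92.0·tan21.2° = 25.2 + 35.7 = 60.8 kN/m
FS = 60.8 / 22.3 = 2.727

FS = 2.73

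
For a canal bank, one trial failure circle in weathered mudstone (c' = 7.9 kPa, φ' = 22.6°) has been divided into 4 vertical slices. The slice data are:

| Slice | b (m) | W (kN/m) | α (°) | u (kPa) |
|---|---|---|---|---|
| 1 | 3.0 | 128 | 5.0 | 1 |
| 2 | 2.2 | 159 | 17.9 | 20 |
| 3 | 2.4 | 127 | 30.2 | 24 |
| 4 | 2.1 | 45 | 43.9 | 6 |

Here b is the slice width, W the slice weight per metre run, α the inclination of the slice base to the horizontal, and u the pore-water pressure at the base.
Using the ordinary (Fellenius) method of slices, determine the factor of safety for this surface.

FS = 1.33

Ordinary method of slices: FS = Σ[c'·Δl_i + (W_i cosα_i − u_i·Δl_i)·tanφ'] / Σ W_i sinα_i, with Δl_i = b_i / cosα_i.
Slice 1: Δl = 3.0/cos5.0° = 3.011 m; N'_1 = 128·cos5.0° − 1·3.011 = 124.5; c'Δl = 23.79; W sinα = 11.2
Slice 2: Δl = 2.2/cos17.9° = 2.312 m; N'_2 = 159·cos17.9° − 20·2.312 = 105.1; c'Δl = 18.26; W sinα = 48.9
Slice 3: Δl = 2.4/cos30.2° = 2.777 m; N'_3 = 127·cos30.2° − 24·2.777 = 43.1; c'Δl = 21.94; W sinα = 63.9
Slice 4: Δl = 2.1/cos43.9° = 2.914 m; N'_4 = 45·cos43.9° − 6·2.914 = 14.9; c'Δl = 23.02; W sinα = 31.2
Σc'Δl = 87.0 kN/m; ΣN' = 287.6 kN/m; ΣW sinα = 155.1 kN/m
Resisting = 87.0 + 287.6·tan22.6° = 87.0 + 119.7 = 206.7 kN/m
FS = 206.7 / 155.1 = 1.333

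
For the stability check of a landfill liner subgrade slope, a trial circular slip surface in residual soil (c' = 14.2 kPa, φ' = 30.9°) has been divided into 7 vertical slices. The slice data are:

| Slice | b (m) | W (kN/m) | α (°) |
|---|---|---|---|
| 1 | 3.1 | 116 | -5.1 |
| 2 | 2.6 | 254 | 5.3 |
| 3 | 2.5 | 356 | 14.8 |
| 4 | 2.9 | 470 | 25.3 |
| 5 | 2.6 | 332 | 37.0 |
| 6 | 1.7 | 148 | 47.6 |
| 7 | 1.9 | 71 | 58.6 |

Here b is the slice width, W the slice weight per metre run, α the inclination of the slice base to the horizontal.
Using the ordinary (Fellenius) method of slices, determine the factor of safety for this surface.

Ordinary method of slices: FS = Σ[c'·Δl_i + (W_i cosα_i)·tanφ'] / Σ W_i sinα_i, with Δl_i = b_i / cosα_i.
Slice 1: Δl = 3.1/cos(-5.1°) = 3.112 m; N'_1 = 116·cos(-5.1°) = 115.5; c'Δl = 44.19; W sinα = -10.3
Slice 2: Δl = 2.6/cos5.3° = 2.611 m; N'_2 = 254·cos5.3° = 252.9; c'Δl = 37.08; W sinα = 23.5
Slice 3: Δl = 2.5/cos14.8° = 2.586 m; N'_3 = 356·cos14.8° = 344.2; c'Δl = 36.72; W sinα = 90.9
Slice 4: Δl = 2.9/cos25.3° = 3.208 m; N'_4 = 470·cos25.3° = 424.9; c'Δl = 45.55; W sinα = 200.9
Slice 5: Δl = 2.6/cos37.0° = 3.256 m; N'_5 = 332·cos37.0° = 265.1; c'Δl = 46.23; W sinα = 199.8
Slice 6: Δl = 1.7/cos47.6° = 2.521 m; N'_6 = 148·cos47.6° = 99.8; c'Δl = 35.80; W sinα = 109.3
Slice 7: Δl = 1.9/cos58.6° = 3.647 m; N'_7 = 71·cos58.6° = 37.0; c'Δl = 51.78; W sinα = 60.6
Σc'Δl = 297.4 kN/m; ΣN' = 1539.5 kN/m; ΣW sinα = 674.6 kN/m
Resisting = 297.4 + 1539.5·tan30.9° = 297.4 + 921.4 = 1218.7 kN/m
FS = 1218.7 / 674.6 = 1.806

FS = 1.81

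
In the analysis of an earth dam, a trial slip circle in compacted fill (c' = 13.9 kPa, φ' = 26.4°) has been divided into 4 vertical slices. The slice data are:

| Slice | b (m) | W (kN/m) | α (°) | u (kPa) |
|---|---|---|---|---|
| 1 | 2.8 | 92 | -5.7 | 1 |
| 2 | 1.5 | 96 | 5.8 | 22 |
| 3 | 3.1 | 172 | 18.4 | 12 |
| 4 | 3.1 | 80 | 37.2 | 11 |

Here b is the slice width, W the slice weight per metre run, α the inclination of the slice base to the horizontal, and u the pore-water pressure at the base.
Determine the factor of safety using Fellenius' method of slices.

FS = 2.97

Ordinary method of slices: FS = Σ[c'·Δl_i + (W_i cosα_i − u_i·Δl_i)·tanφ'] / Σ W_i sinα_i, with Δl_i = b_i / cosα_i.
Slice 1: Δl = 2.8/cos(-5.7°) = 2.814 m; N'_1 = 92·cos(-5.7°) − 1·2.814 = 88.7; c'Δl = 39.11; W sinα = -9.1
Slice 2: Δl = 1.5/cos5.8° = 1.508 m; N'_2 = 96·cos5.8° − 22·1.508 = 62.3; c'Δl = 20.96; W sinα = 9.7
Slice 3: Δl = 3.1/cos18.4° = 3.267 m; N'_3 = 172·cos18.4° − 12·3.267 = 124.0; c'Δl = 45.41; W sinα = 54.3
Slice 4: Δl = 3.1/cos37.2° = 3.892 m; N'_4 = 80·cos37.2° − 11·3.892 = 20.9; c'Δl = 54.10; W sinα = 48.4
Σc'Δl = 159.6 kN/m; ΣN' = 296.0 kN/m; ΣW sinα = 103.2 kN/m
Resisting = 159.6 + 296.0·tan26.4° = 159.6 + 146.9 = 306.5 kN/m
FS = 306.5 / 103.2 = 2.969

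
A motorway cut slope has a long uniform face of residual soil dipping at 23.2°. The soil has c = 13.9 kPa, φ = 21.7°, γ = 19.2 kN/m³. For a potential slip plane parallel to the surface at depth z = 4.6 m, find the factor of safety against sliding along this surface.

For an infinite slope with a slip plane parallel to the surface (no pore pressure): FS = [c + γz cos²β tanφ] / [γz sinβ cosβ].
γz = 19.2·4.6 = 88.32 kN/m²
Numerator = 13.9 + 88.32·cos²23.2°·tan21.7° = 13.9 + 88.32·0.8448·0.3979 = 43.592 kPa
Denominator = 88.32·sin23.2°·cos23.2° = 88.32·0.3939·0.9191 = 31.979 kPa
FS = 43.592 / 31.979 = 1.363

FS = 1.36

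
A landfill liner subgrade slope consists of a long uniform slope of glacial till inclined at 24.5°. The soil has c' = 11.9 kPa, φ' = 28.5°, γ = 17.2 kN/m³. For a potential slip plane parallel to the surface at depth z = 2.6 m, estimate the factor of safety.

For an infinite slope with a slip plane parallel to the surface (no pore pressure): FS = [c' + γz cos²β tanφ'] / [γz sinβ cosβ].
γz = 17.2·2.6 = 44.72 kN/m²
Numerator = 11.9 + 44.72·cos²24.5°·tan28.5° = 11.9 + 44.72·0.8280·0.5430 = 32.005 kPa
Denominator = 44.72·sin24.5°·cos24.5° = 44.72·0.4147·0.9100 = 16.875 kPa
FS = 32.005 / 16.875 = 1.897

FS = 1.90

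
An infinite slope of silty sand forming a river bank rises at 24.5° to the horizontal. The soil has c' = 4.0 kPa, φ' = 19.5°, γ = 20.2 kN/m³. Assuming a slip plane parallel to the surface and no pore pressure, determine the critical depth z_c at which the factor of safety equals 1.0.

z_c = 2.35 m

Setting FS = 1.00 in FS = [c' + γz cos²β tanφ'] / [γz sinβ cosβ] and solving for z:
z = c' / [γ cosβ (FS·sinβ − cosβ·tanφ')]
  = 4.0 / [20.2·cos24.5°·(1.00·sin24.5° − cos24.5°·tan19.5°)]
  = 4.0 / [20.2·0.9100·(1.00·0.4147 − 0.9100·0.3541)]
  = 4.0 / 1.6995 = 2.354 m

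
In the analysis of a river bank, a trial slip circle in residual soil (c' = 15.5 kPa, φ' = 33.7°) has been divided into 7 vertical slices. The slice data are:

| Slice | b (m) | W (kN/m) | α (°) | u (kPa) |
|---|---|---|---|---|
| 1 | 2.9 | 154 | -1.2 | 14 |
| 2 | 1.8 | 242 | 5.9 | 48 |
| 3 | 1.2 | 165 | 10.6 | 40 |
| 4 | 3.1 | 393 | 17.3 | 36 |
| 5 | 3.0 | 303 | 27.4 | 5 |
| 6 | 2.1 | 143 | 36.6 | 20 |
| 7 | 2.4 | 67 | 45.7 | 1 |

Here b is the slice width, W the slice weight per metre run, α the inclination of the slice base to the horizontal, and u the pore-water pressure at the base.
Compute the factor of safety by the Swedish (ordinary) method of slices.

FS = 2.16

Ordinary method of slices: FS = Σ[c'·Δl_i + (W_i cosα_i − u_i·Δl_i)·tanφ'] / Σ W_i sinα_i, with Δl_i = b_i / cosα_i.
Slice 1: Δl = 2.9/cos(-1.2°) = 2.901 m; N'_1 = 154·cos(-1.2°) − 14·2.901 = 113.4; c'Δl = 44.96; W sinα = -3.2
Slice 2: Δl = 1.8/cos5.9° = 1.810 m; N'_2 = 242·cos5.9° − 48·1.810 = 153.9; c'Δl = 28.05; W sinα = 24.9
Slice 3: Δl = 1.2/cos10.6° = 1.221 m; N'_3 = 165·cos10.6° − 40·1.221 = 113.4; c'Δl = 18.92; W sinα = 30.4
Slice 4: Δl = 3.1/cos17.3° = 3.247 m; N'_4 = 393·cos17.3° − 36·3.247 = 258.3; c'Δl = 50.33; W sinα = 116.9
Slice 5: Δl = 3.0/cos27.4° = 3.379 m; N'_5 = 303·cos27.4° − 5·3.379 = 252.1; c'Δl = 52.38; W sinα = 139.4
Slice 6: Δl = 2.1/cos36.6° = 2.616 m; N'_6 = 143·cos36.6° − 20·2.616 = 62.5; c'Δl = 40.54; W sinα = 85.3
Slice 7: Δl = 2.4/cos45.7° = 3.436 m; N'_7 = 67·cos45.7° − 1·3.436 = 43.4; c'Δl = 53.26; W sinα = 48.0
Σc'Δl = 288.4 kN/m; ΣN' = 996.9 kN/m; ΣW sinα = 441.5 kN/m
Resisting = 288.4 + 996.9·tan33.7° = 288.4 + 664.8 = 953.3 kN/m
FS = 953.3 / 441.5 = 2.159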